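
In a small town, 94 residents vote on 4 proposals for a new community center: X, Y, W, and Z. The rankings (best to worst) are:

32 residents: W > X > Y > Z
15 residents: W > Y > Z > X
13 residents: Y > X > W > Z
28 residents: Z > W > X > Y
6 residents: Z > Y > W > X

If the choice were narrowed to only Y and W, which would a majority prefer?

Voters preferring Y to W: 19; preferring W to Y: 75.
W wins the head-to-head.

W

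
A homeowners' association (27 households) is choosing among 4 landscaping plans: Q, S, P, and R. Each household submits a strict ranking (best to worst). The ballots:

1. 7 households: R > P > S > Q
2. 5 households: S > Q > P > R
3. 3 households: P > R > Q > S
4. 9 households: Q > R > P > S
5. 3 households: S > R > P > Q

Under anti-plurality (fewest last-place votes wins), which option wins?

Last-place votes: Q 10, S 12, P 0, R 5.
P is ranked last by the fewest voters, so P wins.

P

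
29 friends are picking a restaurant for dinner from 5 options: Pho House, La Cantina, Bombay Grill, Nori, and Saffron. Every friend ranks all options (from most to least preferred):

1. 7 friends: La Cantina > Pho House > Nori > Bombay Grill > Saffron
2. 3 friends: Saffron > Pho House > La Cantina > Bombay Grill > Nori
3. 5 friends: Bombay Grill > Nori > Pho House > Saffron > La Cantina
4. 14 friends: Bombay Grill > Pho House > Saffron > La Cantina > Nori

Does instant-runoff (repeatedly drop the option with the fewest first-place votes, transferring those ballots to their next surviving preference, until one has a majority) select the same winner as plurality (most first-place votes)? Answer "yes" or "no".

Instant-runoff — R1 Pho House 0, La Cantina 7, Bombay Grill 19, Nori 0, Saffron 3 (Bombay Grill winner). Winner: Bombay Grill.
Plurality — first-place votes: Pho House 0, La Cantina 7, Bombay Grill 19, Nori 0, Saffron 3. Winner: Bombay Grill.
The two methods agree.

yes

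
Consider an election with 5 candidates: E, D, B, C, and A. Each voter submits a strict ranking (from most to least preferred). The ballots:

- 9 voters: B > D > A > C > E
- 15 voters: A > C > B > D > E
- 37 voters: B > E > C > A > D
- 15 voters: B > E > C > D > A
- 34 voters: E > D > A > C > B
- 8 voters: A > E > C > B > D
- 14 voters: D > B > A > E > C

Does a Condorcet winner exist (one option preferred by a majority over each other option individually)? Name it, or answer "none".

B

B vs E: 90–42 for B.
B vs D: 84–48 for B.
B vs C: 75–57 for B.
B vs A: 75–57 for B.
B beats every other option head-to-head.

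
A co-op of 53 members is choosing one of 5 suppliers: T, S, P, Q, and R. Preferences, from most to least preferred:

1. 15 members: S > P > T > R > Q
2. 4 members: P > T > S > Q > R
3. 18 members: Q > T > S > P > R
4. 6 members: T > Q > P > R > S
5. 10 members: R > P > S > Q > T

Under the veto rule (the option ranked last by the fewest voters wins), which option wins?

Last-place votes: T 10, S 6, P 0, Q 15, R 22.
P is ranked last by the fewest voters, so P wins.

P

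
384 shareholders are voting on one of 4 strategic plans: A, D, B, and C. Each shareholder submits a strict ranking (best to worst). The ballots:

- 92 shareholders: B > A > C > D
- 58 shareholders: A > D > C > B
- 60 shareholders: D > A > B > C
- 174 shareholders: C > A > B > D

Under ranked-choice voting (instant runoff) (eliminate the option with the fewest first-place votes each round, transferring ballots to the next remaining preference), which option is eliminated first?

Round 1: A 58, D 60, B 92, C 174. Eliminate A.

A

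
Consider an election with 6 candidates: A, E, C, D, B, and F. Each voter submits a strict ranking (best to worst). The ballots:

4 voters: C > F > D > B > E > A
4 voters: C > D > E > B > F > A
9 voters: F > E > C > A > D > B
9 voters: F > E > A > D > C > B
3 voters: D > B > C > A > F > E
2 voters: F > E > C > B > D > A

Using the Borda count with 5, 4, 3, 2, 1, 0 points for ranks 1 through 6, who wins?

A: 4·0 + 4·0 + 9·2 + 9·3 + 3·2 + 2·0 = 51
E: 4·1 + 4·3 + 9·4 + 9·4 + 3·0 + 2·4 = 96
C: 4·5 + 4·5 + 9·3 + 9·1 + 3·3 + 2·3 = 91
D: 4·3 + 4·4 + 9·1 + 9·2 + 3·5 + 2·1 = 72
B: 4·2 + 4·2 + 9·0 + 9·0 + 3·4 + 2·2 = 32
F: 4·4 + 4·1 + 9·5 + 9·5 + 3·1 + 2·5 = 123
F has the highest Borda score (123).

F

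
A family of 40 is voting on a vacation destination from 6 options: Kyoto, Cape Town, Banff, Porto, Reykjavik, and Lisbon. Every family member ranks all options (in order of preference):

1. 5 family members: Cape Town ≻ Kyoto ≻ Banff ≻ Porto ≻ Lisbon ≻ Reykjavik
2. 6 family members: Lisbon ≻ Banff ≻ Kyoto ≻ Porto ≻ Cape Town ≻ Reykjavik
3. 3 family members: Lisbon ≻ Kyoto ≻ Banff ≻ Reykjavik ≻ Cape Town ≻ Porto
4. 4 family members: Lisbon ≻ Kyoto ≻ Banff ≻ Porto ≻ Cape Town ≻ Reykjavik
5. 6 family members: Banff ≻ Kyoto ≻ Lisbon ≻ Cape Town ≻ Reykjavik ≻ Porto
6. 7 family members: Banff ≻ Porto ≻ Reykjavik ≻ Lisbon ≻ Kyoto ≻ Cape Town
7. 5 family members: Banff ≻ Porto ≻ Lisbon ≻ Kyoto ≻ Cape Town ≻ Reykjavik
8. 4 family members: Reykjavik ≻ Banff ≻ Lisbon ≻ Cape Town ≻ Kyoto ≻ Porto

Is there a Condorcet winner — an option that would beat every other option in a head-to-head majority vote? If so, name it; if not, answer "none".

Banff vs Kyoto: 28–12 for Banff.
Banff vs Cape Town: 35–5 for Banff.
Banff vs Porto: 40–0 for Banff.
Banff vs Reykjavik: 36–4 for Banff.
Banff vs Lisbon: 27–13 for Banff.
Banff beats every other option head-to-head.

Banff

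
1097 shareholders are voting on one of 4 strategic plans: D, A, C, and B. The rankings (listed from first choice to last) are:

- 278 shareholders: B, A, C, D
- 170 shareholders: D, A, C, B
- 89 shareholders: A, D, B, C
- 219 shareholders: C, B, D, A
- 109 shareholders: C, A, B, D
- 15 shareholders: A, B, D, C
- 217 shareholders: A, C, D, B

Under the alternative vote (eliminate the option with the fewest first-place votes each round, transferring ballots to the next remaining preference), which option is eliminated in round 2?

B

Round 1: D 170, A 321, C 328, B 278. Eliminate D.
Round 2: A 491, C 328, B 278. Eliminate B.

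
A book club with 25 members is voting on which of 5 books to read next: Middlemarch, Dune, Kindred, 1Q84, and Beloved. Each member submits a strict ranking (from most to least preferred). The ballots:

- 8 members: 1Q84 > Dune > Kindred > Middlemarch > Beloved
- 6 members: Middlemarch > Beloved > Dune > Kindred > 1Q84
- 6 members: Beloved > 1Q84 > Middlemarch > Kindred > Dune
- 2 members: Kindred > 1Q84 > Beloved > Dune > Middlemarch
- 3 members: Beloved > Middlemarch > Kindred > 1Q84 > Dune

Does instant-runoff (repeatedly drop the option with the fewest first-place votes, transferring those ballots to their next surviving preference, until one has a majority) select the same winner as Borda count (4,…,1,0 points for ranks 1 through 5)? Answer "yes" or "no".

no

Instant-runoff — R1 Middlemarch 6, Dune 0, Kindred 2, 1Q84 8, Beloved 9 (Dune out); R2 Middlemarch 6, Kindred 2, 1Q84 8, Beloved 9 (Kindred out); R3 Middlemarch 6, 1Q84 10, Beloved 9 (Middlemarch out); R4 1Q84 10, Beloved 15 (Beloved winner). Winner: Beloved.
Borda — scores: Middlemarch 53, Dune 38, Kindred 42, 1Q84 59, Beloved 58. Winner: 1Q84.
The two methods disagree.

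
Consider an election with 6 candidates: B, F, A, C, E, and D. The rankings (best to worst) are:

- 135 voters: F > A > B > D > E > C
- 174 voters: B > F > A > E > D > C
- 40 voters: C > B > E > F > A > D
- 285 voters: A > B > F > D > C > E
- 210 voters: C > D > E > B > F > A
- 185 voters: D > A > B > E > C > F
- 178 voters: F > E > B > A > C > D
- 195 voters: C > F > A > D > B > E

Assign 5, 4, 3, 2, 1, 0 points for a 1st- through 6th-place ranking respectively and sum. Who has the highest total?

B: 135·3 + 174·5 + 40·4 + 285·4 + 210·2 + 185·3 + 178·3 + 195·1 = 4279
F: 135·5 + 174·4 + 40·2 + 285·3 + 210·1 + 185·0 + 178·5 + 195·4 = 4186
A: 135·4 + 174·3 + 40·1 + 285·5 + 210·0 + 185·4 + 178·2 + 195·3 = 4208
C: 135·0 + 174·0 + 40·5 + 285·1 + 210·5 + 185·1 + 178·1 + 195·5 = 2873
E: 135·1 + 174·2 + 40·3 + 285·0 + 210·3 + 185·2 + 178·4 + 195·0 = 2315
D: 135·2 + 174·1 + 40·0 + 285·2 + 210·4 + 185·5 + 178·0 + 195·2 = 3169
B has the highest Borda score (4279).

B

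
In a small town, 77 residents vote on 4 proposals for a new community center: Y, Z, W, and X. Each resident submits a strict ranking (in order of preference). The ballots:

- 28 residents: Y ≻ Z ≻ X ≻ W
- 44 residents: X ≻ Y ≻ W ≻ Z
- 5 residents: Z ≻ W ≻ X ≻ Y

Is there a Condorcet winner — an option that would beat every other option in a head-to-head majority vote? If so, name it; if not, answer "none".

X

X vs Y: 49–28 for X.
X vs Z: 44–33 for X.
X vs W: 72–5 for X.
X beats every other option head-to-head.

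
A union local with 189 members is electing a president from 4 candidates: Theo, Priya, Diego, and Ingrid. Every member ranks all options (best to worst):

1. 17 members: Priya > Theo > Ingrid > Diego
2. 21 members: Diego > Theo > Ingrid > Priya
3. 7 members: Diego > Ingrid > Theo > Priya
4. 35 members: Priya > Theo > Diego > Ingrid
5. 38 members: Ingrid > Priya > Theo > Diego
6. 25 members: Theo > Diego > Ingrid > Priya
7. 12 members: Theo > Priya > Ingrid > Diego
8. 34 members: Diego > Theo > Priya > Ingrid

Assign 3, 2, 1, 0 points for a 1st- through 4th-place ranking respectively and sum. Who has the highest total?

Theo

Theo: 17·2 + 21·2 + 7·1 + 35·2 + 38·1 + 25·3 + 12·3 + 34·2 = 370
Priya: 17·3 + 21·0 + 7·0 + 35·3 + 38·2 + 25·0 + 12·2 + 34·1 = 290
Diego: 17·0 + 21·3 + 7·3 + 35·1 + 38·0 + 25·2 + 12·0 + 34·3 = 271
Ingrid: 17·1 + 21·1 + 7·2 + 35·0 + 38·3 + 25·1 + 12·1 + 34·0 = 203
Theo has the highest Borda score (370).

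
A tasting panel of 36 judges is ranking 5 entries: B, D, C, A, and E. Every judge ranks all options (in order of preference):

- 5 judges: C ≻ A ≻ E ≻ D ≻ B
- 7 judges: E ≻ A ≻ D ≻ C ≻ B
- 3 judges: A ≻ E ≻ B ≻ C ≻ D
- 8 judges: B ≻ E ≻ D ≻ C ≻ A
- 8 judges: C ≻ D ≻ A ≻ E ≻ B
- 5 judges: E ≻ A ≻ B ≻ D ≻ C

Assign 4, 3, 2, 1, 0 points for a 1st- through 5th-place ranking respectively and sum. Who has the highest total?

B: 5·0 + 7·0 + 3·2 + 8·4 + 8·0 + 5·2 = 48
D: 5·1 + 7·2 + 3·0 + 8·2 + 8·3 + 5·1 = 64
C: 5·4 + 7·1 + 3·1 + 8·1 + 8·4 + 5·0 = 70
A: 5·3 + 7·3 + 3·4 + 8·0 + 8·2 + 5·3 = 79
E: 5·2 + 7·4 + 3·3 + 8·3 + 8·1 + 5·4 = 99
E has the highest Borda score (99).

E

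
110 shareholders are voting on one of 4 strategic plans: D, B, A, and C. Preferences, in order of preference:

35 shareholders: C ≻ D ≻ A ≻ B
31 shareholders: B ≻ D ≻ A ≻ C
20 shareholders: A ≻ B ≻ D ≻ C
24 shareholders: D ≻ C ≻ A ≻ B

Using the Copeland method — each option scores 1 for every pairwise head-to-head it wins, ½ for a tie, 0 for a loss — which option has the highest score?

D: beats B, A, and C → score 3.
B: loses to D, A, and C → score 0.
A: beats B; loses to D and C → score 1.
C: beats B and A; loses to D → score 2.
D has the best pairwise record.

D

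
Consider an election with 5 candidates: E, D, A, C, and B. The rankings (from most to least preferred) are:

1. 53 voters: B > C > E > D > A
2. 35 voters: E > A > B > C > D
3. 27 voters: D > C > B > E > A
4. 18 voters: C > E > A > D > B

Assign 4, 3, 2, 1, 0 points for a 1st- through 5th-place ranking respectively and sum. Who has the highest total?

C

E: 53·2 + 35·4 + 27·1 + 18·3 = 327
D: 53·1 + 35·0 + 27·4 + 18·1 = 179
A: 53·0 + 35·3 + 27·0 + 18·2 = 141
C: 53·3 + 35·1 + 27·3 + 18·4 = 347
B: 53·4 + 35·2 + 27·2 + 18·0 = 336
C has the highest Borda score (347).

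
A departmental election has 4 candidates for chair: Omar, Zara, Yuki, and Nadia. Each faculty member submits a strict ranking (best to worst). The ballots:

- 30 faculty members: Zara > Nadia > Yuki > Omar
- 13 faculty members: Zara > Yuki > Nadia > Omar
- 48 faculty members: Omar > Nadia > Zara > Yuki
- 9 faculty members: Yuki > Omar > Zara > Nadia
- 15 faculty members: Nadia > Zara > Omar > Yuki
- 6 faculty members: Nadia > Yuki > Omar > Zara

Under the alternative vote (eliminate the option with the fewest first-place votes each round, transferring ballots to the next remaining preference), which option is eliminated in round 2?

Round 1: Omar 48, Zara 43, Yuki 9, Nadia 21. Eliminate Yuki.
Round 2: Omar 57, Zara 43, Nadia 21. Eliminate Nadia.

Nadia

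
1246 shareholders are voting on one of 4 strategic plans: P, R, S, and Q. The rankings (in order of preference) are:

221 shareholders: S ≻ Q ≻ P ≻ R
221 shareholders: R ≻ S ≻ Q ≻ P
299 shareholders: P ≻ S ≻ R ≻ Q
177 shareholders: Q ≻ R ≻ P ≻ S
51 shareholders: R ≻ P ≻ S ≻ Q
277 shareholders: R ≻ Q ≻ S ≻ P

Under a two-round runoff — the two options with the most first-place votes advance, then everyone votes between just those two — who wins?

Round 1 first-place votes: P 299, R 549, S 221, Q 177.
R and P advance.
Runoff: R is preferred to P by 726 voters; P by 520.
R wins the runoff.

R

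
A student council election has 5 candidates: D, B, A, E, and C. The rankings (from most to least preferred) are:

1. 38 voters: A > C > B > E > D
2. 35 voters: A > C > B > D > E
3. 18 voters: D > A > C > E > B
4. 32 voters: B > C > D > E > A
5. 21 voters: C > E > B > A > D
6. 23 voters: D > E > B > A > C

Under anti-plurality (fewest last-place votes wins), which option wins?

B

Last-place votes: D 59, B 18, A 32, E 35, C 23.
B is ranked last by the fewest voters, so B wins.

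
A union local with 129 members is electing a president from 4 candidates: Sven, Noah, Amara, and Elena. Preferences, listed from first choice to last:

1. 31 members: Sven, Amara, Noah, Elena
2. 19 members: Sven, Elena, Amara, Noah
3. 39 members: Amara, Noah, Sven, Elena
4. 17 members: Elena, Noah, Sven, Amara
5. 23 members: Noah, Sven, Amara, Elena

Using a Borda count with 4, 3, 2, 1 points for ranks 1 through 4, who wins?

Sven: 31·4 + 19·4 + 39·2 + 17·2 + 23·3 = 381
Noah: 31·2 + 19·1 + 39·3 + 17·3 + 23·4 = 341
Amara: 31·3 + 19·2 + 39·4 + 17·1 + 23·2 = 350
Elena: 31·1 + 19·3 + 39·1 + 17·4 + 23·1 = 218
Sven has the highest Borda score (381).

Sven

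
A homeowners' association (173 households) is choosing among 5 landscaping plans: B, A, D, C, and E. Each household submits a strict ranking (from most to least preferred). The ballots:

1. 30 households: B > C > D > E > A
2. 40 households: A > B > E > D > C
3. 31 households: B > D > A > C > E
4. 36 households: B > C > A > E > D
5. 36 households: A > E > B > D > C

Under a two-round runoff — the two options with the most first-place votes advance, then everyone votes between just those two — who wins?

B

Round 1 first-place votes: B 97, A 76, D 0, C 0, E 0.
B and A advance.
Runoff: B is preferred to A by 97 voters; A by 76.
B wins the runoff.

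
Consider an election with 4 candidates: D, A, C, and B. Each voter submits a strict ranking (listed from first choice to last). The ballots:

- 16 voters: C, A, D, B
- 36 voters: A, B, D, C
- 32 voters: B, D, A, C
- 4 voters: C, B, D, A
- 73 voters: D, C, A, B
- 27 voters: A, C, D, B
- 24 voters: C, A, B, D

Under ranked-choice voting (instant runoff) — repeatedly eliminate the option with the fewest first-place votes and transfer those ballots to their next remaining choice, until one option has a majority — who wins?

Round 1: D 73, A 63, C 44, B 32. Eliminate B.
Round 2: D 105, A 63, C 44. Eliminate C.
Round 3: D 109, A 103. D has a majority.

D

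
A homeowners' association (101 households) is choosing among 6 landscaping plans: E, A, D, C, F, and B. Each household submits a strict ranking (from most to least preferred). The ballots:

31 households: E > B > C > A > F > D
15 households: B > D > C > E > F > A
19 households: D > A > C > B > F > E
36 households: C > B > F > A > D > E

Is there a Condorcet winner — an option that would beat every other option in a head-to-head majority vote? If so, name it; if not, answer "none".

C

C vs E: 70–31 for C.
C vs A: 82–19 for C.
C vs D: 67–34 for C.
C vs F: 101–0 for C.
C vs B: 55–46 for C.
C beats every other option head-to-head.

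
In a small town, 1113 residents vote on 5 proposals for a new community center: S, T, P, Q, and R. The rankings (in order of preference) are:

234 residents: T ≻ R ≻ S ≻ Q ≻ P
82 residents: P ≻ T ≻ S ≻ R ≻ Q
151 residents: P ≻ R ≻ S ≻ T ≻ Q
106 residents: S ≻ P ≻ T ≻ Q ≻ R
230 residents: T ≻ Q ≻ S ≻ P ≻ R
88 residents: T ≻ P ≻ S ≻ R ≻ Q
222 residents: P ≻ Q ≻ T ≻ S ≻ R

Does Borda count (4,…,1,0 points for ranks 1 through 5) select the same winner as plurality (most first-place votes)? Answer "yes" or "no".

Borda — scores: S 2216, T 3261, P 2632, Q 1696, R 1325. Winner: T.
Plurality — first-place votes: S 106, T 552, P 455, Q 0, R 0. Winner: T.
The two methods agree.

yes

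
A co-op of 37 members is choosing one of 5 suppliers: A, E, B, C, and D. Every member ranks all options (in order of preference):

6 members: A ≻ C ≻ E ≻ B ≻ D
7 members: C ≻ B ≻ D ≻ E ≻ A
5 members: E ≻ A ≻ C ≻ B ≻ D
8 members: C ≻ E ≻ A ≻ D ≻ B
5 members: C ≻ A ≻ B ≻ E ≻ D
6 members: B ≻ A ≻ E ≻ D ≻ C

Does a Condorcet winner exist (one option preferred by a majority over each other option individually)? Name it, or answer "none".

C

C vs A: 20–17 for C.
C vs E: 26–11 for C.
C vs B: 31–6 for C.
C vs D: 31–6 for C.
C beats every other option head-to-head.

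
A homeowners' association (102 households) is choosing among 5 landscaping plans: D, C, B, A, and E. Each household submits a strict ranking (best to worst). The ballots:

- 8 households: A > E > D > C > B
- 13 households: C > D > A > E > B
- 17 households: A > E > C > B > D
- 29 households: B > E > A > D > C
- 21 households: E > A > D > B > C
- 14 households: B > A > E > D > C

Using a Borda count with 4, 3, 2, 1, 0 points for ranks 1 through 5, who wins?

D: 8·2 + 13·3 + 17·0 + 29·1 + 21·2 + 14·1 = 140
C: 8·1 + 13·4 + 17·2 + 29·0 + 21·0 + 14·0 = 94
B: 8·0 + 13·0 + 17·1 + 29·4 + 21·1 + 14·4 = 210
A: 8·4 + 13·2 + 17·4 + 29·2 + 21·3 + 14·3 = 289
E: 8·3 + 13·1 + 17·3 + 29·3 + 21·4 + 14·2 = 287
A has the highest Borda score (289).

A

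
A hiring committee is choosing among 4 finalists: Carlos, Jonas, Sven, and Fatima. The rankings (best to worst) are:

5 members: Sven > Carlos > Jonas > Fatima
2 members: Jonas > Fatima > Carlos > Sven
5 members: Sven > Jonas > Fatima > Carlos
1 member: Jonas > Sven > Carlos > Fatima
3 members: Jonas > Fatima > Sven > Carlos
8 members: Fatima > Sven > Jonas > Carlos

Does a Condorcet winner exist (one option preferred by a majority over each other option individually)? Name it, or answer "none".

Checking pairwise contests:
Jonas beats Carlos 19–5.
Sven beats Jonas 18–6.
Fatima beats Sven 13–11.
Jonas beats Fatima 16–8.
Every option loses at least one head-to-head, so there is no Condorcet winner.

none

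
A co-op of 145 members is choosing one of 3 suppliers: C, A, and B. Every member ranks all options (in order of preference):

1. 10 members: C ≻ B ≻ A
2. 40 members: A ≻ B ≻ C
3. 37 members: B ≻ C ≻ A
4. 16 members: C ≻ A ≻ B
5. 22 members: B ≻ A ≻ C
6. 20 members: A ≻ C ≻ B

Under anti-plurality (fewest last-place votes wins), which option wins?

B

Last-place votes: C 62, A 47, B 36.
B is ranked last by the fewest voters, so B wins.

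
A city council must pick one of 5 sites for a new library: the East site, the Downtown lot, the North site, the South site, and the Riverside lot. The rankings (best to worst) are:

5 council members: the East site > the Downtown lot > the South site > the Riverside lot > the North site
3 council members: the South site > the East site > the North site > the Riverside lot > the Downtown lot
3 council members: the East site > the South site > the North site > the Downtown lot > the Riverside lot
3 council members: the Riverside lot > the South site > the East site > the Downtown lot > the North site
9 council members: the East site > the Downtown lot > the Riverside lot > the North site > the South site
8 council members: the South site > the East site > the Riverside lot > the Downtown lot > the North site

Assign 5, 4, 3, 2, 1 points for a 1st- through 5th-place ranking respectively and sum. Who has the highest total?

the East site

the East site: 5·5 + 3·4 + 3·5 + 3·3 + 9·5 + 8·4 = 138
the Downtown lot: 5·4 + 3·1 + 3·2 + 3·2 + 9·4 + 8·2 = 87
the North site: 5·1 + 3·3 + 3·3 + 3·1 + 9·2 + 8·1 = 52
the South site: 5·3 + 3·5 + 3·4 + 3·4 + 9·1 + 8·5 = 103
the Riverside lot: 5·2 + 3·2 + 3·1 + 3·5 + 9·3 + 8·3 = 85
the East site has the highest Borda score (138).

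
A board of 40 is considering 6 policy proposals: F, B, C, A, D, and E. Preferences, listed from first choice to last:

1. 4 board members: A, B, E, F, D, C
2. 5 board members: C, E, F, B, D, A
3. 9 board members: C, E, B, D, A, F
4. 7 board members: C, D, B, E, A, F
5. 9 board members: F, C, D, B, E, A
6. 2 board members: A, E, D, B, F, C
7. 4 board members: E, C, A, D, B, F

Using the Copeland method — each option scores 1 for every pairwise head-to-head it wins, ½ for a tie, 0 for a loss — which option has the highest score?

F: loses to B, C, A, D, and E → score 0.
B: beats F and A; ties E; loses to C and D → score 2.5.
C: beats F, B, A, D, and E → score 5.
A: beats F; loses to B, C, D, and E → score 1.
D: beats F, B, and A; loses to C and E → score 3.
E: beats F, A, and D; ties B; loses to C → score 3.5.
C has the best pairwise record.

C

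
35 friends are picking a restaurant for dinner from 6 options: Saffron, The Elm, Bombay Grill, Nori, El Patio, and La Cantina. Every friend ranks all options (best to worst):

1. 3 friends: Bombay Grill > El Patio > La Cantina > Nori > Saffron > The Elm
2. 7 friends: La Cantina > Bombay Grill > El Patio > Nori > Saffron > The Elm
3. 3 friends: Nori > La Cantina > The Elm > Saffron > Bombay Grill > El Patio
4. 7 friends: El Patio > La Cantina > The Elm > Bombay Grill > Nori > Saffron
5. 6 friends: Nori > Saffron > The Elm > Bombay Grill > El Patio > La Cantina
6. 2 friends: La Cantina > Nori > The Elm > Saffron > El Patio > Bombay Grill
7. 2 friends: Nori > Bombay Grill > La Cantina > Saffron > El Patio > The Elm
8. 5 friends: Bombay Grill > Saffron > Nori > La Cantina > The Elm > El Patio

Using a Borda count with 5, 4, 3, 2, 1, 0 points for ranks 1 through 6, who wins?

La Cantina

Saffron: 3·1 + 7·1 + 3·2 + 7·0 + 6·4 + 2·2 + 2·2 + 5·4 = 68
The Elm: 3·0 + 7·0 + 3·3 + 7·3 + 6·3 + 2·3 + 2·0 + 5·1 = 59
Bombay Grill: 3·5 + 7·4 + 3·1 + 7·2 + 6·2 + 2·0 + 2·4 + 5·5 = 105
Nori: 3·2 + 7·2 + 3·5 + 7·1 + 6·5 + 2·4 + 2·5 + 5·3 = 105
El Patio: 3·4 + 7·3 + 3·0 + 7·5 + 6·1 + 2·1 + 2·1 + 5·0 = 78
La Cantina: 3·3 + 7·5 + 3·4 + 7·4 + 6·0 + 2·5 + 2·3 + 5·2 = 110
La Cantina has the highest Borda score (110).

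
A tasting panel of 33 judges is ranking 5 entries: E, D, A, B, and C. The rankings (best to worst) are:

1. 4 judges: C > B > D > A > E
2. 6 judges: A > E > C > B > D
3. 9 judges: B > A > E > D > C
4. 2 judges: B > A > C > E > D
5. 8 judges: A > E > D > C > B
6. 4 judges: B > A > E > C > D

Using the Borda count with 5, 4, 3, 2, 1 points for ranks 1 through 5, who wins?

A

E: 4·1 + 6·4 + 9·3 + 2·2 + 8·4 + 4·3 = 103
D: 4·3 + 6·1 + 9·2 + 2·1 + 8·3 + 4·1 = 66
A: 4·2 + 6·5 + 9·4 + 2·4 + 8·5 + 4·4 = 138
B: 4·4 + 6·2 + 9·5 + 2·5 + 8·1 + 4·5 = 111
C: 4·5 + 6·3 + 9·1 + 2·3 + 8·2 + 4·2 = 77
A has the highest Borda score (138).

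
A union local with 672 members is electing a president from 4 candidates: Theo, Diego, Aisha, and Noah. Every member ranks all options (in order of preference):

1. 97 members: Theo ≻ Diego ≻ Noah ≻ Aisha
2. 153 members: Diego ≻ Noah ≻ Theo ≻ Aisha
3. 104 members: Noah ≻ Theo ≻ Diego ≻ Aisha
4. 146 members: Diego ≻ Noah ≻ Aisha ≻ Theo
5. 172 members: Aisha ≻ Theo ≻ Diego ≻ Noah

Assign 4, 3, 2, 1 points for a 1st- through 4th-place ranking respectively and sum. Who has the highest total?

Theo: 97·4 + 153·2 + 104·3 + 146·1 + 172·3 = 1668
Diego: 97·3 + 153·4 + 104·2 + 146·4 + 172·2 = 2039
Aisha: 97·1 + 153·1 + 104·1 + 146·2 + 172·4 = 1334
Noah: 97·2 + 153·3 + 104·4 + 146·3 + 172·1 = 1679
Diego has the highest Borda score (2039).

Diego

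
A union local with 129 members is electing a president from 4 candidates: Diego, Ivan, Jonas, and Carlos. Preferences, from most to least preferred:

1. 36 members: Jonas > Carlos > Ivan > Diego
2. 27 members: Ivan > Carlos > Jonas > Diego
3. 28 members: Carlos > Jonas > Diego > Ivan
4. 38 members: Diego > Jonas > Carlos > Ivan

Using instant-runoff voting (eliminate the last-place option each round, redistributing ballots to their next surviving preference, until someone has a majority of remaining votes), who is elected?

Round 1: Diego 38, Ivan 27, Jonas 36, Carlos 28. Eliminate Ivan.
Round 2: Diego 38, Jonas 36, Carlos 55. Eliminate Jonas.
Round 3: Diego 38, Carlos 91. Carlos has a majority.

Carlos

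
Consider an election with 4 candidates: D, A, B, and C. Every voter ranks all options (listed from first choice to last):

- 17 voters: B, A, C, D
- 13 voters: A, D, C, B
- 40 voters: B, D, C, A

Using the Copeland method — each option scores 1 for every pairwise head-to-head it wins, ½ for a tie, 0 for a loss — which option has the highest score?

B

D: beats A and C; loses to B → score 2.
A: loses to D, B, and C → score 0.
B: beats D, A, and C → score 3.
C: beats A; loses to D and B → score 1.
B has the best pairwise record.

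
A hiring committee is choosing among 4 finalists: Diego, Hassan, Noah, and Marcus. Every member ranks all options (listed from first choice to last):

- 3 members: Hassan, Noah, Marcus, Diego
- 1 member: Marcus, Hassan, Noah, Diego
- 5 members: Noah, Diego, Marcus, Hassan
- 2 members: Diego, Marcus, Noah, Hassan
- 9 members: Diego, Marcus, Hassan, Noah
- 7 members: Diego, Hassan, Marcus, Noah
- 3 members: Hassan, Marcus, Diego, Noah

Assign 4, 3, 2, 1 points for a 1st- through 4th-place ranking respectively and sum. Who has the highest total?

Diego

Diego: 3·1 + 1·1 + 5·3 + 2·4 + 9·4 + 7·4 + 3·2 = 97
Hassan: 3·4 + 1·3 + 5·1 + 2·1 + 9·2 + 7·3 + 3·4 = 73
Noah: 3·3 + 1·2 + 5·4 + 2·2 + 9·1 + 7·1 + 3·1 = 54
Marcus: 3·2 + 1·4 + 5·2 + 2·3 + 9·3 + 7·2 + 3·3 = 76
Diego has the highest Borda score (97).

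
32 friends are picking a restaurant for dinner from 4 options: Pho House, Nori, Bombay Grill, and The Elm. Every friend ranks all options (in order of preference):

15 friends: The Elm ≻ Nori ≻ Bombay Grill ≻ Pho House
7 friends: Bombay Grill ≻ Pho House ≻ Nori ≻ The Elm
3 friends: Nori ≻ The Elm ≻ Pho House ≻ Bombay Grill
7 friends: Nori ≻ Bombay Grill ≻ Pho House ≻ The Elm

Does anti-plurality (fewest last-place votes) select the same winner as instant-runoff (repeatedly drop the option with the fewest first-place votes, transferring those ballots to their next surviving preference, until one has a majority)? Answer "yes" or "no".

yes

Anti-plurality — last-place votes: Pho House 15, Nori 0, Bombay Grill 3, The Elm 14. Winner: Nori.
Instant-runoff — R1 Pho House 0, Nori 10, Bombay Grill 7, The Elm 15 (Pho House out); R2 Nori 10, Bombay Grill 7, The Elm 15 (Bombay Grill out); R3 Nori 17, The Elm 15 (Nori winner). Winner: Nori.
The two methods agree.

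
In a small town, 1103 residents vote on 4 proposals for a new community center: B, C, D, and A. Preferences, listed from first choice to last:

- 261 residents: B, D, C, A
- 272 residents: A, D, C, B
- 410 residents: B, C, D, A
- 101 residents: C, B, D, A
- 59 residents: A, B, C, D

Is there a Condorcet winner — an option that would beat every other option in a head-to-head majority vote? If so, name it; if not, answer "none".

B

B vs C: 730–373 for B.
B vs D: 831–272 for B.
B vs A: 772–331 for B.
B beats every other option head-to-head.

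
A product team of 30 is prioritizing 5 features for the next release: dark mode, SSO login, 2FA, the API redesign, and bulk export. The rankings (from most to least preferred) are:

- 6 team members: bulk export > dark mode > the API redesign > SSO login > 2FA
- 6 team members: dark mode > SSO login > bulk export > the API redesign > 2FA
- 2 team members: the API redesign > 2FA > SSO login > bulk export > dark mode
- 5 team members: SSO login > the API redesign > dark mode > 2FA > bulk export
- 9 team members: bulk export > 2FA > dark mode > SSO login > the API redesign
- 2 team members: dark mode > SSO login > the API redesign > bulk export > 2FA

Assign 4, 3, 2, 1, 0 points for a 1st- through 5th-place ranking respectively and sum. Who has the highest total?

dark mode

dark mode: 6·3 + 6·4 + 2·0 + 5·2 + 9·2 + 2·4 = 78
SSO login: 6·1 + 6·3 + 2·2 + 5·4 + 9·1 + 2·3 = 63
2FA: 6·0 + 6·0 + 2·3 + 5·1 + 9·3 + 2·0 = 38
the API redesign: 6·2 + 6·1 + 2·4 + 5·3 + 9·0 + 2·2 = 45
bulk export: 6·4 + 6·2 + 2·1 + 5·0 + 9·4 + 2·1 = 76
dark mode has the highest Borda score (78).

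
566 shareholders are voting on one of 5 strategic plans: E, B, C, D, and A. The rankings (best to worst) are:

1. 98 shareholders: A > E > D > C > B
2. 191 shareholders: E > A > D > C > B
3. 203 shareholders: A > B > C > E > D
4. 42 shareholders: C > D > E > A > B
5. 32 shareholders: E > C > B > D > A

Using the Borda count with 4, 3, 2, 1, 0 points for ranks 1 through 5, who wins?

E: 98·3 + 191·4 + 203·1 + 42·2 + 32·4 = 1473
B: 98·0 + 191·0 + 203·3 + 42·0 + 32·2 = 673
C: 98·1 + 191·1 + 203·2 + 42·4 + 32·3 = 959
D: 98·2 + 191·2 + 203·0 + 42·3 + 32·1 = 736
A: 98·4 + 191·3 + 203·4 + 42·1 + 32·0 = 1819
A has the highest Borda score (1819).

A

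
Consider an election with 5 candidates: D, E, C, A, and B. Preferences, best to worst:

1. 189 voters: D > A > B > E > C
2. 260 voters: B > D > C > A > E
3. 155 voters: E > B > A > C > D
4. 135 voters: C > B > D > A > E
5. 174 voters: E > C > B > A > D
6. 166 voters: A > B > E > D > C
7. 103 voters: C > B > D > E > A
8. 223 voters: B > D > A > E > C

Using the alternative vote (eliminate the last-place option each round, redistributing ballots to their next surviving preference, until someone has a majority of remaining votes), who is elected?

B

Round 1: D 189, E 329, C 238, A 166, B 483. Eliminate A.
Round 2: D 189, E 329, C 238, B 649. Eliminate D.
Round 3: E 329, C 238, B 838. B has a majority.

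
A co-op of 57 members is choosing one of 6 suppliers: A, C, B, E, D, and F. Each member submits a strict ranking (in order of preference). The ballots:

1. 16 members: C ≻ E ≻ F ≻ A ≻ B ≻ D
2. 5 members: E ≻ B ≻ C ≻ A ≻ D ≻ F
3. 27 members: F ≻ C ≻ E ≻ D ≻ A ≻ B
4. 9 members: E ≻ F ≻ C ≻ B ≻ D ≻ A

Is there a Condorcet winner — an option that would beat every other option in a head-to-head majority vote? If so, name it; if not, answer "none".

Checking pairwise contests:
C beats A 57–0.
F beats C 36–21.
A beats B 43–14.
C beats E 43–14.
C beats D 57–0.
E beats F 30–27.
Every option loses at least one head-to-head, so there is no Condorcet winner.

none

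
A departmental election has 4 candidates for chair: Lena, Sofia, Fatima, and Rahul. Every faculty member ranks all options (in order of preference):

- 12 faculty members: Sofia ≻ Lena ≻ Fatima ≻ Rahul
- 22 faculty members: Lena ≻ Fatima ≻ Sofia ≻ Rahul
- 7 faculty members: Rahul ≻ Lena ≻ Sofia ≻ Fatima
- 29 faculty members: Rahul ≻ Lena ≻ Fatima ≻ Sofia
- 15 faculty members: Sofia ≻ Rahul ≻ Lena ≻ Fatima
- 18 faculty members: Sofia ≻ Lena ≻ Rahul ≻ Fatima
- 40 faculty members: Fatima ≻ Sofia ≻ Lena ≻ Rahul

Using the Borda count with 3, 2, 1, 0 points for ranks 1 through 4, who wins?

Lena

Lena: 12·2 + 22·3 + 7·2 + 29·2 + 15·1 + 18·2 + 40·1 = 253
Sofia: 12·3 + 22·1 + 7·1 + 29·0 + 15·3 + 18·3 + 40·2 = 244
Fatima: 12·1 + 22·2 + 7·0 + 29·1 + 15·0 + 18·0 + 40·3 = 205
Rahul: 12·0 + 22·0 + 7·3 + 29·3 + 15·2 + 18·1 + 40·0 = 156
Lena has the highest Borda score (253).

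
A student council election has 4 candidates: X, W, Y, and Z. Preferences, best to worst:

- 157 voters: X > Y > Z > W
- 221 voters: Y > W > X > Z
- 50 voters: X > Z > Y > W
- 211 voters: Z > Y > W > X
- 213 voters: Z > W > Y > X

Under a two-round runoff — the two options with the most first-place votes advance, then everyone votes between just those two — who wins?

Round 1 first-place votes: X 207, W 0, Y 221, Z 424.
Z and Y advance.
Runoff: Z is preferred to Y by 474 voters; Y by 378.
Z wins the runoff.

Z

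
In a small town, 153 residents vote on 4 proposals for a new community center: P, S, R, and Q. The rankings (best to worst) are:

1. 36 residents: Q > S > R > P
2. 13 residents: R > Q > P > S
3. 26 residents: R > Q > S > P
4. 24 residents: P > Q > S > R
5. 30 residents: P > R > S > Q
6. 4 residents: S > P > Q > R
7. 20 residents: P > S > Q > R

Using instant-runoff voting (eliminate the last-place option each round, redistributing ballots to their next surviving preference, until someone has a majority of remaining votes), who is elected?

P

Round 1: P 74, S 4, R 39, Q 36. Eliminate S.
Round 2: P 78, R 39, Q 36. P has a majority.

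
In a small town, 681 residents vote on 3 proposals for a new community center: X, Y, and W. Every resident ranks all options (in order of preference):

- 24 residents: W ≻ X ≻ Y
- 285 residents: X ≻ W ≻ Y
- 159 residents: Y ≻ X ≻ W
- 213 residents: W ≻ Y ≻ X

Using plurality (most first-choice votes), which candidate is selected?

First-place votes: X 285, Y 159, W 237.
X has the most first-place votes.

X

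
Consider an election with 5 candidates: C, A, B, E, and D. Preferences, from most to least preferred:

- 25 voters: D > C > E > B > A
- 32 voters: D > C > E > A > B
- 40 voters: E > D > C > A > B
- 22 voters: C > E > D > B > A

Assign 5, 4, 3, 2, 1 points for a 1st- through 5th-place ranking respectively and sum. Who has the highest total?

D

C: 25·4 + 32·4 + 40·3 + 22·5 = 458
A: 25·1 + 32·2 + 40·2 + 22·1 = 191
B: 25·2 + 32·1 + 40·1 + 22·2 = 166
E: 25·3 + 32·3 + 40·5 + 22·4 = 459
D: 25·5 + 32·5 + 40·4 + 22·3 = 511
D has the highest Borda score (511).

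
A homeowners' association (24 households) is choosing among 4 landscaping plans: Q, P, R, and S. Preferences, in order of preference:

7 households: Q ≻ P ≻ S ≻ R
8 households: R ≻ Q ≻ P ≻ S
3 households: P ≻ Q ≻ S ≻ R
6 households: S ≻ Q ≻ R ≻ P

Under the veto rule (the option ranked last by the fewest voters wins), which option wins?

Q

Last-place votes: Q 0, P 6, R 10, S 8.
Q is ranked last by the fewest voters, so Q wins.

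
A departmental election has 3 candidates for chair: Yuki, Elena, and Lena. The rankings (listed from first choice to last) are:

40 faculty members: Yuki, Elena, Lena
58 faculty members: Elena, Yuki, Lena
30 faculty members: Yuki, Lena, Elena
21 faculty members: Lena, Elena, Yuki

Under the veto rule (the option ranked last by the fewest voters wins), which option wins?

Last-place votes: Yuki 21, Elena 30, Lena 98.
Yuki is ranked last by the fewest voters, so Yuki wins.

Yuki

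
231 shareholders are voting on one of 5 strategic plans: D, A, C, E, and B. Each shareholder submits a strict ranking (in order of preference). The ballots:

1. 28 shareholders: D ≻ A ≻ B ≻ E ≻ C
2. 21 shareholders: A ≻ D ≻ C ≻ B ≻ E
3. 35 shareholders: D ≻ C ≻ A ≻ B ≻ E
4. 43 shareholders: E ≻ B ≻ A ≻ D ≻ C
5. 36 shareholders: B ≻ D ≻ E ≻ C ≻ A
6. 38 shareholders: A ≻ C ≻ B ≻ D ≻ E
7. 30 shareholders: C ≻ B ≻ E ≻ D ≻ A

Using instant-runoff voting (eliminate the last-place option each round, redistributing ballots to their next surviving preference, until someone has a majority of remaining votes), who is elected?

B

Round 1: D 63, A 59, C 30, E 43, B 36. Eliminate C.
Round 2: D 63, A 59, E 43, B 66. Eliminate E.
Round 3: D 63, A 59, B 109. Eliminate A.
Round 4: D 84, B 147. B has a majority.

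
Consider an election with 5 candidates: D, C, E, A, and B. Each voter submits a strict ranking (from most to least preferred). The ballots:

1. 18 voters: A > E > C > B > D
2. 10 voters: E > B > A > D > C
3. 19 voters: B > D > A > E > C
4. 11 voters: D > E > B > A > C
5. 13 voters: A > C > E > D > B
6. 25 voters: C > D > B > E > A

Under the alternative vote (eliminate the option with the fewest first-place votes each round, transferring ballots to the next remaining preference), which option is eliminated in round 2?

Round 1: D 11, C 25, E 10, A 31, B 19. Eliminate E.
Round 2: D 11, C 25, A 31, B 29. Eliminate D.

D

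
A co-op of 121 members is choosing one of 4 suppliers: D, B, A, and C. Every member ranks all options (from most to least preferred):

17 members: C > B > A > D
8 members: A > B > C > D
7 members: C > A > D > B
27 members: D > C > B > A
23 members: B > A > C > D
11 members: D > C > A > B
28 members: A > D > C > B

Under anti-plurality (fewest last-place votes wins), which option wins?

C

Last-place votes: D 48, B 46, A 27, C 0.
C is ranked last by the fewest voters, so C wins.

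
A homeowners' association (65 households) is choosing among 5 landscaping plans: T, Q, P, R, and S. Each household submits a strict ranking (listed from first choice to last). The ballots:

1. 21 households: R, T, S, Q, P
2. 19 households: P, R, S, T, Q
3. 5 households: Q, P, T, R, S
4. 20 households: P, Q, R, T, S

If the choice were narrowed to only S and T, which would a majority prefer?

T

Voters preferring S to T: 19; preferring T to S: 46.
T wins the head-to-head.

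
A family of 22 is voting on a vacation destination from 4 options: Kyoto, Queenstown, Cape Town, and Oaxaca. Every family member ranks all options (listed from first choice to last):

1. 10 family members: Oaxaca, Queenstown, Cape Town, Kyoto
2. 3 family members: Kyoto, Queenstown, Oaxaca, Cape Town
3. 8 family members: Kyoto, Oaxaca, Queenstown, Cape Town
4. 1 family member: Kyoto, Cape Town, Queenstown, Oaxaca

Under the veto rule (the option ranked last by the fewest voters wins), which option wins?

Last-place votes: Kyoto 10, Queenstown 0, Cape Town 11, Oaxaca 1.
Queenstown is ranked last by the fewest voters, so Queenstown wins.

Queenstown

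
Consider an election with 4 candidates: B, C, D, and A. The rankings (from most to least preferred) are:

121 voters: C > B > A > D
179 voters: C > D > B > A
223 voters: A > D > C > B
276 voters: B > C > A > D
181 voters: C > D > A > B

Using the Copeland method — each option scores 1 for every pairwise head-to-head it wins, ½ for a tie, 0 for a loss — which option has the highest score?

B: beats A; loses to C and D → score 1.
C: beats B, D, and A → score 3.
D: beats B; loses to C and A → score 1.
A: beats D; loses to B and C → score 1.
C has the best pairwise record.

C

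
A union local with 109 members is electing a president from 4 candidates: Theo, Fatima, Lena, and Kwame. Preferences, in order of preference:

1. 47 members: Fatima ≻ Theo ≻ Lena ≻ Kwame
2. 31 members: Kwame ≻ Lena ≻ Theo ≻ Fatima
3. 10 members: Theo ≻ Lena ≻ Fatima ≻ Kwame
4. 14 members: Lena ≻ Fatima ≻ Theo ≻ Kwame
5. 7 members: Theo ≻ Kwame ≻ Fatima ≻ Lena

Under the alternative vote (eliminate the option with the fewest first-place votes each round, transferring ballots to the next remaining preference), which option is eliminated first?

Round 1: Theo 17, Fatima 47, Lena 14, Kwame 31. Eliminate Lena.

Lena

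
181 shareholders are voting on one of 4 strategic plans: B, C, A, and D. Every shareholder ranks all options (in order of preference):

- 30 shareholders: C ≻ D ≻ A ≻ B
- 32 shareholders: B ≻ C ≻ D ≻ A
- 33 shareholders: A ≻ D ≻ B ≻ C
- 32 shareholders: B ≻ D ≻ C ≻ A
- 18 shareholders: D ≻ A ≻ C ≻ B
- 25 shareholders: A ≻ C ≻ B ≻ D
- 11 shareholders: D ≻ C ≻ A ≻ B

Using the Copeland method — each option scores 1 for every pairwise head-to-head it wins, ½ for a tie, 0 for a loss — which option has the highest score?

D

B: beats C; loses to A and D → score 1.
C: beats A; loses to B and D → score 1.
A: beats B; loses to C and D → score 1.
D: beats B, C, and A → score 3.
D has the best pairwise record.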